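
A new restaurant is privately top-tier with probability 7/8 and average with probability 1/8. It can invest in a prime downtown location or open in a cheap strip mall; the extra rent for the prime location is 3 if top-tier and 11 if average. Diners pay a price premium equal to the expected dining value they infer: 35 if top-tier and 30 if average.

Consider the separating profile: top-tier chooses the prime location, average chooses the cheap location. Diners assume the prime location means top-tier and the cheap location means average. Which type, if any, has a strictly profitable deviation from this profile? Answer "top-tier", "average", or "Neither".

The prime location pays 35; the cheap location pays 30.
top-tier: assigned the prime location, nets 35 − 3 = 32; deviating to the cheap location nets 30.
average: assigned the cheap location, nets 30; deviating to the prime location nets 35 − 11 = 24.
Both types strictly prefer their assigned action; no profitable deviation.

Neither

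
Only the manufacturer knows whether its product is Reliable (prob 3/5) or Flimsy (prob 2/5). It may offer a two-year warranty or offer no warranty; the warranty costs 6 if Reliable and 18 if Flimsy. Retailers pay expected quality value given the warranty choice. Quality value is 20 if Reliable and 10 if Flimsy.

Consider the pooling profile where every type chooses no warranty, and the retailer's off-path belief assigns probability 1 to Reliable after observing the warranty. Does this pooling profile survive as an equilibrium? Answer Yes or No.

Yes

On path, the retailer holds the prior and pays 3/5·20 + 2/5·10 = 16. Off path (the warranty), believing Reliable, it pays 20.
Reliable: no warranty nets 16; the warranty nets 20 − 6 = 14. Reliable stays.
Flimsy: no warranty nets 16; the warranty nets 20 − 18 = 2. Flimsy stays.
No type deviates, so pooling is sustained.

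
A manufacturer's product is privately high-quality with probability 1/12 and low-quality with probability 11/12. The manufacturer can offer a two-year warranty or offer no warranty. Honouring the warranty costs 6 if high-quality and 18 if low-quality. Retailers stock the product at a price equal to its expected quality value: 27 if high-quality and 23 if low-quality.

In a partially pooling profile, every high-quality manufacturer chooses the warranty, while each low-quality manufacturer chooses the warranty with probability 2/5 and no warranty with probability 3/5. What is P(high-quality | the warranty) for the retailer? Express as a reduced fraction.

P(the warranty) = (1/12)·1 + (11/12)·(2/5) = 9/20.
By Bayes' rule, P(high-quality | the warranty) = (1/12) / (9/20) = 5/27.

5/27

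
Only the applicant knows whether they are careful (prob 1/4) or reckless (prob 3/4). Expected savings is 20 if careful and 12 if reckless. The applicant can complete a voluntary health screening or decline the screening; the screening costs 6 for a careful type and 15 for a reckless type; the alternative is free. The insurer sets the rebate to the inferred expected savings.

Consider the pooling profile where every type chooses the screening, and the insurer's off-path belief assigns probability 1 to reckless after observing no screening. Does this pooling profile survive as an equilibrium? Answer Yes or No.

No

On path, the insurer holds the prior and pays 1/4·20 + 3/4·12 = 14. Off path (no screening), believing reckless, it pays 12.
careful: the screening nets 14 − 6 = 8; no screening nets 12. careful would deviate.
reckless: the screening nets 14 − 15 = -1; no screening nets 12. reckless would deviate.
A type deviates, so pooling fails.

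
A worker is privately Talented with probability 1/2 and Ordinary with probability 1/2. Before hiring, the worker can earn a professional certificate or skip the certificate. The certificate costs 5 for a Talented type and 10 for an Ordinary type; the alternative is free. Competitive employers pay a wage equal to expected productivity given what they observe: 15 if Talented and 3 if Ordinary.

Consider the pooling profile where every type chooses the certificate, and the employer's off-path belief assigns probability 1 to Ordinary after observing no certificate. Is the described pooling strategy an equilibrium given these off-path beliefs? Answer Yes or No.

On path, the employer holds the prior and pays 1/2·15 + 1/2·3 = 9. Off path (no certificate), believing Ordinary, it pays 3.
Talented: the certificate nets 9 − 5 = 4; no certificate nets 3. Talented stays.
Ordinary: the certificate nets 9 − 10 = -1; no certificate nets 3. Ordinary would deviate.
A type deviates, so pooling fails.

No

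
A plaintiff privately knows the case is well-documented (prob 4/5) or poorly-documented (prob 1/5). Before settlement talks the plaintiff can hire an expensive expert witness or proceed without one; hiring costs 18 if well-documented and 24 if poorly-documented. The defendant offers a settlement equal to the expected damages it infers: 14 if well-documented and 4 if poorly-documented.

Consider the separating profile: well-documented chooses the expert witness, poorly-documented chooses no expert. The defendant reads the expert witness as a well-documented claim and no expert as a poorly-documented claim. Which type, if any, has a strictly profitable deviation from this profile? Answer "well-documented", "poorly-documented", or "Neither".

The expert witness pays 14; no expert pays 4.
well-documented: assigned the expert witness, nets 14 − 18 = -4; deviating to no expert nets 4.
poorly-documented: assigned no expert, nets 4; deviating to the expert witness nets 14 − 24 = -10.
The well-documented type gains 8 by deviating.

well-documented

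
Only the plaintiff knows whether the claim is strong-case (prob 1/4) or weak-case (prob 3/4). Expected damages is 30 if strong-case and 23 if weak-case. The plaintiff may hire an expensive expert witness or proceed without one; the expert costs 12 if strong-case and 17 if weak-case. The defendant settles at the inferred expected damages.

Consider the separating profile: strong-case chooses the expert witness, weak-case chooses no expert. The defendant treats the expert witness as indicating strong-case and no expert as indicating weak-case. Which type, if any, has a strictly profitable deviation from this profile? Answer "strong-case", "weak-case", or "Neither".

The expert witness pays 30; no expert pays 23.
strong-case: assigned the expert witness, nets 30 − 12 = 18; deviating to no expert nets 23.
weak-case: assigned no expert, nets 23; deviating to the expert witness nets 30 − 17 = 13.
The strong-case type gains 5 by deviating.

strong-case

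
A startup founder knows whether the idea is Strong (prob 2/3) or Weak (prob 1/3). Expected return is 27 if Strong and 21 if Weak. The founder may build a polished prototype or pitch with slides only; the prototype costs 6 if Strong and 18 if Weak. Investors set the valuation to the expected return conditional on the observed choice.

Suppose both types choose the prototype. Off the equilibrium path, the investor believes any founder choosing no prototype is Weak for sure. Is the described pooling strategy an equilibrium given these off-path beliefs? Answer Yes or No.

On path, the investor holds the prior and pays 2/3·27 + 1/3·21 = 25. Off path (no prototype), believing Weak, it pays 21.
Strong: the prototype nets 25 − 6 = 19; no prototype nets 21. Strong would deviate.
Weak: the prototype nets 25 − 18 = 7; no prototype nets 21. Weak would deviate.
A type deviates, so pooling fails.

No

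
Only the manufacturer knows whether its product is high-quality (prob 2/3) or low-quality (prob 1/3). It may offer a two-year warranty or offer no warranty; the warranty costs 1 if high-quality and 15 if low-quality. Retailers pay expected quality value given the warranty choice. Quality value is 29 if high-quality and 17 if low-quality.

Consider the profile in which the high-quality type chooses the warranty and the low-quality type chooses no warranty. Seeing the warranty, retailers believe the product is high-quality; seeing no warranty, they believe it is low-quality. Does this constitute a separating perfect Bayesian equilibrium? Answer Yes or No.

Yes

Under these beliefs, the warranty earns price 29 and no warranty earns price 17.
high-quality: the warranty nets 29 − 1 = 28; no warranty nets 17. high-quality prefers the warranty.
low-quality: the warranty nets 29 − 15 = 14; no warranty nets 17. low-quality prefers no warranty.
Neither type deviates, so the separating profile is an equilibrium.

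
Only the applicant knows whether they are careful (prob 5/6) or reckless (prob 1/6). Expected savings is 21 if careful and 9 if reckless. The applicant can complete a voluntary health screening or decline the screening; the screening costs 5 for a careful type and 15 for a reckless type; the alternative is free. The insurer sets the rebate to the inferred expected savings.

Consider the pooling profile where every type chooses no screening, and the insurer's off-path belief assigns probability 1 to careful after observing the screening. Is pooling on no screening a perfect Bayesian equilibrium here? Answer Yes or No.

On path, the insurer holds the prior and pays 5/6·21 + 1/6·9 = 19. Off path (the screening), believing careful, it pays 21.
careful: no screening nets 19; the screening nets 21 − 5 = 16. careful stays.
reckless: no screening nets 19; the screening nets 21 − 15 = 6. reckless stays.
No type deviates, so pooling is sustained.

Yes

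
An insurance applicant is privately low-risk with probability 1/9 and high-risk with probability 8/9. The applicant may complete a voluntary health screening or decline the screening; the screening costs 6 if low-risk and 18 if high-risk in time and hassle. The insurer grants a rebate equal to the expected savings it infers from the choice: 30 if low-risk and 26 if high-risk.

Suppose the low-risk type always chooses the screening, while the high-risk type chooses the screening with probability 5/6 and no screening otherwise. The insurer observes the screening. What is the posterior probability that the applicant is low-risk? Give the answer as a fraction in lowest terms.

3/23

P(the screening) = (1/9)·1 + (8/9)·(5/6) = 23/27.
By Bayes' rule, P(low-risk | the screening) = (1/9) / (23/27) = 3/23.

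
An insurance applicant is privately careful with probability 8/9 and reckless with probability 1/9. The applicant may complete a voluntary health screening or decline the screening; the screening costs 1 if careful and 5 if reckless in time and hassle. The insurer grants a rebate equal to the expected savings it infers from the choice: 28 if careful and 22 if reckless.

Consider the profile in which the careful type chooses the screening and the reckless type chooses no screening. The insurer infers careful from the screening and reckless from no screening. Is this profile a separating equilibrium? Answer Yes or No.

No

Under these beliefs, the screening earns rebate 28 and no screening earns rebate 22.
careful: the screening nets 28 − 1 = 27; no screening nets 22. careful prefers the screening.
reckless: the screening nets 28 − 5 = 23; no screening nets 22. reckless would deviate to the screening.
reckless has a profitable deviation, so the profile is not an equilibrium.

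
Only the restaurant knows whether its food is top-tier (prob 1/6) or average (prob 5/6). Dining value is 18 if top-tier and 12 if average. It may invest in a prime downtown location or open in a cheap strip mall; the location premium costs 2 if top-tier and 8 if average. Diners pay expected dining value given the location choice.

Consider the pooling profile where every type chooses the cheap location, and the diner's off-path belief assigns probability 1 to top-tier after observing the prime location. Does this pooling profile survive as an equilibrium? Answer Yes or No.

No

On path, the diner holds the prior and pays 1/6·18 + 5/6·12 = 13. Off path (the prime location), believing top-tier, it pays 18.
top-tier: the cheap location nets 13; the prime location nets 18 − 2 = 16. top-tier would deviate.
average: the cheap location nets 13; the prime location nets 18 − 8 = 10. average stays.
A type deviates, so pooling fails.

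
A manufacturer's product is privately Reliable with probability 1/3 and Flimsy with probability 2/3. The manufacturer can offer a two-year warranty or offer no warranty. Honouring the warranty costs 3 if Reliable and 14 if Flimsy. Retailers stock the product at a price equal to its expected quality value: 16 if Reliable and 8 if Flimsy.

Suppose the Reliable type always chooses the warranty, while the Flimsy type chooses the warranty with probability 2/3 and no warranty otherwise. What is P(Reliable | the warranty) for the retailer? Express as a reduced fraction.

P(the warranty) = (1/3)·1 + (2/3)·(2/3) = 7/9.
By Bayes' rule, P(Reliable | the warranty) = (1/3) / (7/9) = 3/7.

3/7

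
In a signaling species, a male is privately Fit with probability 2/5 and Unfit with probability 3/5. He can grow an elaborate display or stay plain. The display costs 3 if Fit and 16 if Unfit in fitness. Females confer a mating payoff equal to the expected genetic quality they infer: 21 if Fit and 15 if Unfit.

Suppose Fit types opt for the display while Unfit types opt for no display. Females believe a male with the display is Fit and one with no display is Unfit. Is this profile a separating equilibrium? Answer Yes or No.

Yes

Under these beliefs, the display earns mating payoff 21 and no display earns mating payoff 15.
Fit: the display nets 21 − 3 = 18; no display nets 15. Fit prefers the display.
Unfit: the display nets 21 − 16 = 5; no display nets 15. Unfit prefers no display.
Neither type deviates, so the separating profile is an equilibrium.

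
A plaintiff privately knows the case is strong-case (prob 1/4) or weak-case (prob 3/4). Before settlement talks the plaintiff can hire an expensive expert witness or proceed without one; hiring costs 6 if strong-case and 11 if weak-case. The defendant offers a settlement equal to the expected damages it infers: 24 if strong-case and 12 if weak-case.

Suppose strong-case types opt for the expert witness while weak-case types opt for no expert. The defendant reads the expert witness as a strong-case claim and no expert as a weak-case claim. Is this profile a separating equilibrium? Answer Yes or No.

No

Under these beliefs, the expert witness earns settlement 24 and no expert earns settlement 12.
strong-case: the expert witness nets 24 − 6 = 18; no expert nets 12. strong-case prefers the expert witness.
weak-case: the expert witness nets 24 − 11 = 13; no expert nets 12. weak-case would deviate to the expert witness.
weak-case has a profitable deviation, so the profile is not an equilibrium.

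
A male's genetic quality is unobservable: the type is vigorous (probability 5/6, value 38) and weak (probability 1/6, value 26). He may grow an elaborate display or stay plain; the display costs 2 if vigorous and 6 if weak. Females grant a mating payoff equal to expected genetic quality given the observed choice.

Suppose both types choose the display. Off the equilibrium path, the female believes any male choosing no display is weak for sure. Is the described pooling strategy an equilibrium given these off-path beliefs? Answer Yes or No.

Yes

On path, the female holds the prior and pays 5/6·38 + 1/6·26 = 36. Off path (no display), believing weak, it pays 26.
vigorous: the display nets 36 − 2 = 34; no display nets 26. vigorous stays.
weak: the display nets 36 − 6 = 30; no display nets 26. weak stays.
No type deviates, so pooling is sustained.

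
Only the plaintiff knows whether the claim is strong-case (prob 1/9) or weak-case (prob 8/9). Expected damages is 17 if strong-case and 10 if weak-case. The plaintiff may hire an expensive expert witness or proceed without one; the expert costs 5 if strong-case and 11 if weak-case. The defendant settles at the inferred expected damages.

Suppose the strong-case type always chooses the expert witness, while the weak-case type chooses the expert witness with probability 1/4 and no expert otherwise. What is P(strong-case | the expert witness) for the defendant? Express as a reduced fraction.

1/3

P(the expert witness) = (1/9)·1 + (8/9)·(1/4) = 1/3.
By Bayes' rule, P(strong-case | the expert witness) = (1/9) / (1/3) = 1/3.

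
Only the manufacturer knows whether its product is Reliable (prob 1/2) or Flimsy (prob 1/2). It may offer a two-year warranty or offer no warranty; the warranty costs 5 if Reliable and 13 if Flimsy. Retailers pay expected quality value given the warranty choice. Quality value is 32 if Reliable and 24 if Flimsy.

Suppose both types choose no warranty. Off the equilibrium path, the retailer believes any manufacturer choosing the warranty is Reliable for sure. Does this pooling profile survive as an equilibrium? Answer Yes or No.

Yes

On path, the retailer holds the prior and pays 1/2·32 + 1/2·24 = 28. Off path (the warranty), believing Reliable, it pays 32.
Reliable: no warranty nets 28; the warranty nets 32 − 5 = 27. Reliable stays.
Flimsy: no warranty nets 28; the warranty nets 32 − 13 = 19. Flimsy stays.
No type deviates, so pooling is sustained.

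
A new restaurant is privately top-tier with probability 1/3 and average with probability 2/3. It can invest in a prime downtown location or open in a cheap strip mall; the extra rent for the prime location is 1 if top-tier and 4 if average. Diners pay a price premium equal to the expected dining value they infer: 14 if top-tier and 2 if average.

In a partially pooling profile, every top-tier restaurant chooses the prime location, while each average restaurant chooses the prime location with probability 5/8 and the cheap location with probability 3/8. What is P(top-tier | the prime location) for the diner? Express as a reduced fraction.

P(the prime location) = (1/3)·1 + (2/3)·(5/8) = 3/4.
By Bayes' rule, P(top-tier | the prime location) = (1/3) / (3/4) = 4/9.

4/9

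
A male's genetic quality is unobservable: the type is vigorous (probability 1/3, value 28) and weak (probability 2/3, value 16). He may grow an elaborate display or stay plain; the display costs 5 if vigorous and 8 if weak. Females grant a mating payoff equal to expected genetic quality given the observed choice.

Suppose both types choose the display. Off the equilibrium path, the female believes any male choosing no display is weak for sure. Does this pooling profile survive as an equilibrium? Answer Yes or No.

No

On path, the female holds the prior and pays 1/3·28 + 2/3·16 = 20. Off path (no display), believing weak, it pays 16.
vigorous: the display nets 20 − 5 = 15; no display nets 16. vigorous would deviate.
weak: the display nets 20 − 8 = 12; no display nets 16. weak would deviate.
A type deviates, so pooling fails.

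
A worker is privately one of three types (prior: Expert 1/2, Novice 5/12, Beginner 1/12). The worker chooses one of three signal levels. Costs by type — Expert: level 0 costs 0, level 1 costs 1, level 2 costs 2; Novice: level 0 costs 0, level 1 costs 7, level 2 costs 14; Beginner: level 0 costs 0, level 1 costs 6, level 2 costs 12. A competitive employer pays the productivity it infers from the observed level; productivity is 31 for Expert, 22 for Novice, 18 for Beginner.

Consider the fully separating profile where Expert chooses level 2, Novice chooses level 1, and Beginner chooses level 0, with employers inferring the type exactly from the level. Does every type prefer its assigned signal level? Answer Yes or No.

No

Separating wages: level 2 → 31, level 1 → 22, level 0 → 18.
Expert (assigned level 2): level 0: 18 − 0 = 18; level 1: 22 − 1 = 21; level 2: 31 − 2 = 29. Expert stays.
Novice (assigned level 1): level 0: 18 − 0 = 18; level 1: 22 − 7 = 15; level 2: 31 − 14 = 17. Novice prefers level 0.
Beginner (assigned level 0): level 0: 18 − 0 = 18; level 1: 22 − 6 = 16; level 2: 31 − 12 = 19. Beginner prefers level 2.
At least one type deviates; the separating profile fails.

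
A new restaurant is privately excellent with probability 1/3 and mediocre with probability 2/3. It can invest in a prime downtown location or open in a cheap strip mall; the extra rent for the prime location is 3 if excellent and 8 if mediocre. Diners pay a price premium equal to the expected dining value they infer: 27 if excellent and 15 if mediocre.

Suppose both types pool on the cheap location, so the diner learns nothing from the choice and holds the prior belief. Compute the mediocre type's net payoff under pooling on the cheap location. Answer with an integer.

19

Pooled price premium = 1/3·27 + 2/3·15 = 19.
mediocre pays no cost for the cheap location, so net payoff = 19.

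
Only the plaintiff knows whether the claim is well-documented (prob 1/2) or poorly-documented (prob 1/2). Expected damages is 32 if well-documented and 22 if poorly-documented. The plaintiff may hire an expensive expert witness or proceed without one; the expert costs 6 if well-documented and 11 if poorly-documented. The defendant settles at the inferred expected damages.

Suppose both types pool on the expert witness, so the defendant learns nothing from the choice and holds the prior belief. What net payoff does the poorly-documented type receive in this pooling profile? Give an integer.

Pooled settlement = 1/2·32 + 1/2·22 = 27.
poorly-documented pays cost 11 for the expert witness, so net payoff = 27 − 11 = 16.

16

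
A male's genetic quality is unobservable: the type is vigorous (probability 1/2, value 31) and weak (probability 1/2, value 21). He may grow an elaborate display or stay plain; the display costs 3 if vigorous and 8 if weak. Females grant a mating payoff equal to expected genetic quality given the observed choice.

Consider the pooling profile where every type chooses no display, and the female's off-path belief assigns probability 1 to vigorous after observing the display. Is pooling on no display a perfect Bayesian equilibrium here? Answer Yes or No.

No

On path, the female holds the prior and pays 1/2·31 + 1/2·21 = 26. Off path (the display), believing vigorous, it pays 31.
vigorous: no display nets 26; the display nets 31 − 3 = 28. vigorous would deviate.
weak: no display nets 26; the display nets 31 − 8 = 23. weak stays.
A type deviates, so pooling fails.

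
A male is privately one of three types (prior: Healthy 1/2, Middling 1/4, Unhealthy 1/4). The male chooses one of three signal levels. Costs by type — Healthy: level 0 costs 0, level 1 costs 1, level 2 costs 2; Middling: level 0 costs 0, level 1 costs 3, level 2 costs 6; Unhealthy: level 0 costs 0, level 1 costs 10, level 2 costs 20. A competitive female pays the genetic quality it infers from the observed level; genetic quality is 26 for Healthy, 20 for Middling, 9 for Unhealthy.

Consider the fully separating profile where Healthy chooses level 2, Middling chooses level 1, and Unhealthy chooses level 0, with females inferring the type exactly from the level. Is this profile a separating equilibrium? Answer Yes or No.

No

Separating mating payoffs: level 2 → 26, level 1 → 20, level 0 → 9.
Healthy (assigned level 2): level 0: 9 − 0 = 9; level 1: 20 − 1 = 19; level 2: 26 − 2 = 24. Healthy stays.
Middling (assigned level 1): level 0: 9 − 0 = 9; level 1: 20 − 3 = 17; level 2: 26 − 6 = 20. Middling prefers level 2.
Unhealthy (assigned level 0): level 0: 9 − 0 = 9; level 1: 20 − 10 = 10; level 2: 26 − 20 = 6. Unhealthy prefers level 1.
At least one type deviates; the separating profile fails.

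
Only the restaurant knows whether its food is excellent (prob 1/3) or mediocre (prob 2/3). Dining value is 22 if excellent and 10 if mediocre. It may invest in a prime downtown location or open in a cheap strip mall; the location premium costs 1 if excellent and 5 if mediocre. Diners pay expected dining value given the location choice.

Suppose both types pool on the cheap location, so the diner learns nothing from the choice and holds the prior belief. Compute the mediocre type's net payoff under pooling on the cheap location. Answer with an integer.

14

Pooled price premium = 1/3·22 + 2/3·10 = 14.
mediocre pays no cost for the cheap location, so net payoff = 14.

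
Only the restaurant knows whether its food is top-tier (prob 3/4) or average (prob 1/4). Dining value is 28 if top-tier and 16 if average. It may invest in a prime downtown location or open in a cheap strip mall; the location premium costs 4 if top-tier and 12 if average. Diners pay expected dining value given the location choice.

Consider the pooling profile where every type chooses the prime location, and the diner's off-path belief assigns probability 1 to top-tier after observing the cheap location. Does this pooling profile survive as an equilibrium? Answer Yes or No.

No

On path, the diner holds the prior and pays 3/4·28 + 1/4·16 = 25. Off path (the cheap location), believing top-tier, it pays 28.
top-tier: the prime location nets 25 − 4 = 21; the cheap location nets 28. top-tier would deviate.
average: the prime location nets 25 − 12 = 13; the cheap location nets 28. average would deviate.
A type deviates, so pooling fails.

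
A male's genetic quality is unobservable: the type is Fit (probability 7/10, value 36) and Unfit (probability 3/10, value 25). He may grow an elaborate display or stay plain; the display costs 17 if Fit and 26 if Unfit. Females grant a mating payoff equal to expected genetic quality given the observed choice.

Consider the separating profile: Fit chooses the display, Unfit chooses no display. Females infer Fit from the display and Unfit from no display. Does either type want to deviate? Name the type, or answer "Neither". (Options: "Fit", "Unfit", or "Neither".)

Fit

The display pays 36; no display pays 25.
Fit: assigned the display, nets 36 − 17 = 19; deviating to no display nets 25.
Unfit: assigned no display, nets 25; deviating to the display nets 36 − 26 = 10.
The Fit type gains 6 by deviating.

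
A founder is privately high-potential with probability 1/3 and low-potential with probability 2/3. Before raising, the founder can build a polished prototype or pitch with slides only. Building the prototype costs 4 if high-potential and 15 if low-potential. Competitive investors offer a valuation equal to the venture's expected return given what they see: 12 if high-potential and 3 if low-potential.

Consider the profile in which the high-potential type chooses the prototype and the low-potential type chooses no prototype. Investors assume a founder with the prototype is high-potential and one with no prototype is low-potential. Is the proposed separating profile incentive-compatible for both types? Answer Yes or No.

Yes

Under these beliefs, the prototype earns valuation 12 and no prototype earns valuation 3.
high-potential: the prototype nets 12 − 4 = 8; no prototype nets 3. high-potential prefers the prototype.
low-potential: the prototype nets 12 − 15 = -3; no prototype nets 3. low-potential prefers no prototype.
Neither type deviates, so the separating profile is an equilibrium.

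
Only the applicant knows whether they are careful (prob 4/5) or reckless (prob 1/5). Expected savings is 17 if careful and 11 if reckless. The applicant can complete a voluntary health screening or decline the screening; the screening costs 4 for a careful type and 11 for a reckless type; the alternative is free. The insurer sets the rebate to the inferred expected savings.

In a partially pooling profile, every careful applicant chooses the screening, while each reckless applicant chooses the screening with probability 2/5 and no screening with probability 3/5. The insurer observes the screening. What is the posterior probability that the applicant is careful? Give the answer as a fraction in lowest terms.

P(the screening) = (4/5)·1 + (1/5)·(2/5) = 22/25.
By Bayes' rule, P(careful | the screening) = (4/5) / (22/25) = 10/11.

10/11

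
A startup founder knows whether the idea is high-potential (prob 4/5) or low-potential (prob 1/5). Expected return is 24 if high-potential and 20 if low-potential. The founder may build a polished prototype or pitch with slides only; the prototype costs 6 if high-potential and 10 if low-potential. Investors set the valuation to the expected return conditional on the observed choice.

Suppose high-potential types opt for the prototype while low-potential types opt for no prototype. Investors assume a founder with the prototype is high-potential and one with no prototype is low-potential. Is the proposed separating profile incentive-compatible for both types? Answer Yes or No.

No

Under these beliefs, the prototype earns valuation 24 and no prototype earns valuation 20.
high-potential: the prototype nets 24 − 6 = 18; no prototype nets 20. high-potential would deviate to no prototype.
low-potential: the prototype nets 24 − 10 = 14; no prototype nets 20. low-potential prefers no prototype.
high-potential has a profitable deviation, so the profile is not an equilibrium.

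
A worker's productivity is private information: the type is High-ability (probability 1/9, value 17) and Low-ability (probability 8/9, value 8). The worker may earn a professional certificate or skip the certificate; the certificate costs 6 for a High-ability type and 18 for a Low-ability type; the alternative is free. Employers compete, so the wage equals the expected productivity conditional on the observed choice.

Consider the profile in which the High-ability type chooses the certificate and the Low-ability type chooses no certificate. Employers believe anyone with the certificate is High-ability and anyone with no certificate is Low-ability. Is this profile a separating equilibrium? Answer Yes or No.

Yes

Under these beliefs, the certificate earns wage 17 and no certificate earns wage 8.
High-ability: the certificate nets 17 − 6 = 11; no certificate nets 8. High-ability prefers the certificate.
Low-ability: the certificate nets 17 − 18 = -1; no certificate nets 8. Low-ability prefers no certificate.
Neither type deviates, so the separating profile is an equilibrium.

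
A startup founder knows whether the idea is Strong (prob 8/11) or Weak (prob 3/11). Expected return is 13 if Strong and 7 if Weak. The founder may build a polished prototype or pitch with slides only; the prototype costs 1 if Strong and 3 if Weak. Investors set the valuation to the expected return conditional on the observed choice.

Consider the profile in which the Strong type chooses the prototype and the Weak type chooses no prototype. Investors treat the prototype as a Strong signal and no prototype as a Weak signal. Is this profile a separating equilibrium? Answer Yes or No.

No

Under these beliefs, the prototype earns valuation 13 and no prototype earns valuation 7.
Strong: the prototype nets 13 − 1 = 12; no prototype nets 7. Strong prefers the prototype.
Weak: the prototype nets 13 − 3 = 10; no prototype nets 7. Weak would deviate to the prototype.
Weak has a profitable deviation, so the profile is not an equilibrium.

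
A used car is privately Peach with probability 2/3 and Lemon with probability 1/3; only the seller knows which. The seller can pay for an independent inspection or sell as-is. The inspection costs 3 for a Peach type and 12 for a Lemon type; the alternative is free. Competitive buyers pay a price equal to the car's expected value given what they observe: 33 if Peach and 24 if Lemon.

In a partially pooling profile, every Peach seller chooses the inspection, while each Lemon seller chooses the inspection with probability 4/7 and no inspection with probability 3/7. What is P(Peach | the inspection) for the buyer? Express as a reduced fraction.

7/9

P(the inspection) = (2/3)·1 + (1/3)·(4/7) = 6/7.
By Bayes' rule, P(Peach | the inspection) = (2/3) / (6/7) = 7/9.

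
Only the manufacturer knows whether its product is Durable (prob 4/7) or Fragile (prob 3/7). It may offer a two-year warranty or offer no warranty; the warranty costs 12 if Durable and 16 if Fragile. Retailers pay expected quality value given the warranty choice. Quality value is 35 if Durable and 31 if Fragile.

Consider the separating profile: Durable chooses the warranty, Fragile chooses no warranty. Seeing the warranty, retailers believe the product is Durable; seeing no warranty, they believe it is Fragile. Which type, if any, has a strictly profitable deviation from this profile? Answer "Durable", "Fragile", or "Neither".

Durable

The warranty pays 35; no warranty pays 31.
Durable: assigned the warranty, nets 35 − 12 = 23; deviating to no warranty nets 31.
Fragile: assigned no warranty, nets 31; deviating to the warranty nets 35 − 16 = 19.
The Durable type gains 8 by deviating.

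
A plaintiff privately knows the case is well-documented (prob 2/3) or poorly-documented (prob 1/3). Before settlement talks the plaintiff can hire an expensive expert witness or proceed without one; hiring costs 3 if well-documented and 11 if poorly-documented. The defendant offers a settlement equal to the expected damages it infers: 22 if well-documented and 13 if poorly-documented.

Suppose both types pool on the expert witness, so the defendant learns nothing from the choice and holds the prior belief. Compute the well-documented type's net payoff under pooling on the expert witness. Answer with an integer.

16

Pooled settlement = 2/3·22 + 1/3·13 = 19.
well-documented pays cost 3 for the expert witness, so net payoff = 19 − 3 = 16.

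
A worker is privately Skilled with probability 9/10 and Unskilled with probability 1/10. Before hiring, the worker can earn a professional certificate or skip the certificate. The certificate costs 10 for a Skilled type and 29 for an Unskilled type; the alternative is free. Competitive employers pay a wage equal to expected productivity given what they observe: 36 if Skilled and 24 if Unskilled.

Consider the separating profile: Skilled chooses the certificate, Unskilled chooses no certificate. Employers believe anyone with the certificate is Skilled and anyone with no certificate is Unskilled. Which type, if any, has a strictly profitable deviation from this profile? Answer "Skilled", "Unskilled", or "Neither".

The certificate pays 36; no certificate pays 24.
Skilled: assigned the certificate, nets 36 − 10 = 26; deviating to no certificate nets 24.
Unskilled: assigned no certificate, nets 24; deviating to the certificate nets 36 − 29 = 7.
Both types strictly prefer their assigned action; no profitable deviation.

Neither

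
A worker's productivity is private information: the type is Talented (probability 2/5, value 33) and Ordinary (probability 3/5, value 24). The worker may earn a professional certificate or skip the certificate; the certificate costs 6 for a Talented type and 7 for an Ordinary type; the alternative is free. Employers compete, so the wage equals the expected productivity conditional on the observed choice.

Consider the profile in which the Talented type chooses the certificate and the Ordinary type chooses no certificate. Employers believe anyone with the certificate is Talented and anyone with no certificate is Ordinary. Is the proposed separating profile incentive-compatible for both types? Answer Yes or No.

No

Under these beliefs, the certificate earns wage 33 and no certificate earns wage 24.
Talented: the certificate nets 33 − 6 = 27; no certificate nets 24. Talented prefers the certificate.
Ordinary: the certificate nets 33 − 7 = 26; no certificate nets 24. Ordinary would deviate to the certificate.
Ordinary has a profitable deviation, so the profile is not an equilibrium.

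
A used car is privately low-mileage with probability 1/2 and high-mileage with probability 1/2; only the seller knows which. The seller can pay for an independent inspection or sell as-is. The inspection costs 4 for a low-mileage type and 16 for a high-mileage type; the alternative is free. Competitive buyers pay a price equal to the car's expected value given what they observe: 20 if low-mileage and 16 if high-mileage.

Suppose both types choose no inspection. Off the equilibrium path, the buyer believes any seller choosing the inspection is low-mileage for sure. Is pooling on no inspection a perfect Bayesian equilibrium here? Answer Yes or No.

Yes

On path, the buyer holds the prior and pays 1/2·20 + 1/2·16 = 18. Off path (the inspection), believing low-mileage, it pays 20.
low-mileage: no inspection nets 18; the inspection nets 20 − 4 = 16. low-mileage stays.
high-mileage: no inspection nets 18; the inspection nets 20 − 16 = 4. high-mileage stays.
No type deviates, so pooling is sustained.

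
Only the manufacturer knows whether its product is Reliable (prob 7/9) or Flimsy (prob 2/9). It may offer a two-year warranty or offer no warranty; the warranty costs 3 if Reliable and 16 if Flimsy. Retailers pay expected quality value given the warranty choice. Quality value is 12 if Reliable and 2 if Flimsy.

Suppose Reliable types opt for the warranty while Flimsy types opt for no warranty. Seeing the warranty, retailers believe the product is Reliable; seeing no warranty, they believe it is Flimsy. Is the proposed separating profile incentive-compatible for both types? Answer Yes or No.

Under these beliefs, the warranty earns price 12 and no warranty earns price 2.
Reliable: the warranty nets 12 − 3 = 9; no warranty nets 2. Reliable prefers the warranty.
Flimsy: the warranty nets 12 − 16 = -4; no warranty nets 2. Flimsy prefers no warranty.
Neither type deviates, so the separating profile is an equilibrium.

Yes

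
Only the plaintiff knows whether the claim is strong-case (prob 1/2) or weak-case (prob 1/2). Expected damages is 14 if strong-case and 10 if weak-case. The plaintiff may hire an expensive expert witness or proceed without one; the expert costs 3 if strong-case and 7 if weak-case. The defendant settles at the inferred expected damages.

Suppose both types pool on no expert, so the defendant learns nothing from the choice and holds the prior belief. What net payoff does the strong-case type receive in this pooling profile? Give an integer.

Pooled settlement = 1/2·14 + 1/2·10 = 12.
strong-case pays no cost for no expert, so net payoff = 12.

12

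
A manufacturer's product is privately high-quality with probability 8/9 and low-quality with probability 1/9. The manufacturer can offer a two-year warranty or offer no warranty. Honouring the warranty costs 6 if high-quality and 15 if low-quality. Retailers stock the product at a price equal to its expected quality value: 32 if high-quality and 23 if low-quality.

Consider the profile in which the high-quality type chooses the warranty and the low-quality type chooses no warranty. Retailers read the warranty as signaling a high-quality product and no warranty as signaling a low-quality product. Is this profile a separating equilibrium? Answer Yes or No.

Yes

Under these beliefs, the warranty earns price 32 and no warranty earns price 23.
high-quality: the warranty nets 32 − 6 = 26; no warranty nets 23. high-quality prefers the warranty.
low-quality: the warranty nets 32 − 15 = 17; no warranty nets 23. low-quality prefers no warranty.
Neither type deviates, so the separating profile is an equilibrium.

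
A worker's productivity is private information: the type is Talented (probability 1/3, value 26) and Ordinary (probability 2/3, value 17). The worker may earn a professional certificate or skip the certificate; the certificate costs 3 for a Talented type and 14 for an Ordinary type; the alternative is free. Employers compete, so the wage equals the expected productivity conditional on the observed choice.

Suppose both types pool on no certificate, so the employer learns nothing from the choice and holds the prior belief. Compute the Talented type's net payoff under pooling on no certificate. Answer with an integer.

Pooled wage = 1/3·26 + 2/3·17 = 20.
Talented pays no cost for no certificate, so net payoff = 20.

20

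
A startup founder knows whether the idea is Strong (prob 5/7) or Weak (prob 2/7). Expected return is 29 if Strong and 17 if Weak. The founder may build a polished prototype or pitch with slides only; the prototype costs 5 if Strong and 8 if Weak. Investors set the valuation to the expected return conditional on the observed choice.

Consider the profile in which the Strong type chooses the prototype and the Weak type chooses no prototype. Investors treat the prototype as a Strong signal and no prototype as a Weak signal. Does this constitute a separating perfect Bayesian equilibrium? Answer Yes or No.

Under these beliefs, the prototype earns valuation 29 and no prototype earns valuation 17.
Strong: the prototype nets 29 − 5 = 24; no prototype nets 17. Strong prefers the prototype.
Weak: the prototype nets 29 − 8 = 21; no prototype nets 17. Weak would deviate to the prototype.
Weak has a profitable deviation, so the profile is not an equilibrium.

No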